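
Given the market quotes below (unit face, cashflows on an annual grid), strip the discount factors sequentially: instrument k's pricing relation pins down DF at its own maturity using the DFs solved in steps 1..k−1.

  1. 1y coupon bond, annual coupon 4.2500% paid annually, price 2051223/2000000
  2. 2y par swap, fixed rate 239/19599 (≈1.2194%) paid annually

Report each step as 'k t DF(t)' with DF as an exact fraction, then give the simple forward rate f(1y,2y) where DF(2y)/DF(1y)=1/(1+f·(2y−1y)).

step 1 [1y] bond c/1=17/400: DF=(2051223/2000000 − 17/400·(0))/(1+17/400) = 4919/5000 ≈ 0.983800
step 2 [2y] swap r/1=239/19599: DF=(1 − 239/19599·(0.983800))/(1+239/19599) = 9761/10000 ≈ 0.976100

1 1 4919/5000
2 2 9761/10000
f(1y,2y) = ((4919/5000)/(9761/10000) − 1)/(1) = 77/9761 ≈ 0.7889%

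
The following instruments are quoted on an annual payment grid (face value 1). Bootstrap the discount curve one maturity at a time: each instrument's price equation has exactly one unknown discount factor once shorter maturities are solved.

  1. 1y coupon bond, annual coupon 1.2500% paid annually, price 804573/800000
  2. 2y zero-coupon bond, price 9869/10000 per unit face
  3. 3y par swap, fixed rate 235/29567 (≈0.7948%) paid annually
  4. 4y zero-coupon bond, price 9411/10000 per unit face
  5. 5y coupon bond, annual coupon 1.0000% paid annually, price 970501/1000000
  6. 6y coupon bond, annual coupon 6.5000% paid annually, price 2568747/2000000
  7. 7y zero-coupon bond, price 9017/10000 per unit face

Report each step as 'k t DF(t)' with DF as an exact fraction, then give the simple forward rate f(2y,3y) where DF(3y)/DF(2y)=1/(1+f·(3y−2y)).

step 1 [1y] bond c/1=1/80: DF=(804573/800000 − 1/80·(0))/(1+1/80) = 9933/10000 ≈ 0.993300
step 2 [2y] zero: DF = P = 9869/10000 ≈ 0.986900
step 3 [3y] swap r/1=235/29567: DF=(1 − 235/29567·(0.993300+0.986900))/(1+235/29567) = 1953/2000 ≈ 0.976500
step 4 [4y] zero: DF = P = 9411/10000 ≈ 0.941100
step 5 [5y] bond c/1=1/100: DF=(970501/1000000 − 1/100·(0.993300+0.986900+0.976500+0.941100))/(1+1/100) = 9223/10000 ≈ 0.922300
step 6 [6y] bond c/1=13/200: DF=(2568747/2000000 − 13/200·(0.993300+0.986900+0.976500+0.941100+0.922300))/(1+13/200) = 4559/5000 ≈ 0.911800
step 7 [7y] zero: DF = P = 9017/10000 ≈ 0.901700

1 1 9933/10000
2 2 9869/10000
3 3 1953/2000
4 4 9411/10000
5 5 9223/10000
6 6 4559/5000
7 7 9017/10000
f(2y,3y) = ((9869/10000)/(1953/2000) − 1)/(1) = 104/9765 ≈ 1.0650%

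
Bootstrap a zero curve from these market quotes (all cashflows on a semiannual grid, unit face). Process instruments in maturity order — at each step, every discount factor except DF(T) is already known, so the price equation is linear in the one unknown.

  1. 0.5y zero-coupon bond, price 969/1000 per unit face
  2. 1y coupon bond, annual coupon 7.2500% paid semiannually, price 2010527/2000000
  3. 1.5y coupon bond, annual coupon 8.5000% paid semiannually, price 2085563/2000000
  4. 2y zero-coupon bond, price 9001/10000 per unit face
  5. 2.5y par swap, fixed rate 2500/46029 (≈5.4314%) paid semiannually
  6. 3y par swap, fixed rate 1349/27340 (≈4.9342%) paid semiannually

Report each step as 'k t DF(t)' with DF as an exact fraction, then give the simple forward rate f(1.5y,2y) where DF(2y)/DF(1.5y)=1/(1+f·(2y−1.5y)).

step 1 [0.5y] zero: DF = P = 969/1000 ≈ 0.969000
step 2 [1y] bond c/2=29/800: DF=(2010527/2000000 − 29/800·(0.969000))/(1+29/800) = 4681/5000 ≈ 0.936200
step 3 [1.5y] bond c/2=17/400: DF=(2085563/2000000 − 17/400·(0.969000+0.936200))/(1+17/400) = 4613/5000 ≈ 0.922600
step 4 [2y] zero: DF = P = 9001/10000 ≈ 0.900100
step 5 [2.5y] swap r/2=1250/46029: DF=(1 − 1250/46029·(0.969000+0.936200+0.922600+0.900100))/(1+1250/46029) = 7/8 ≈ 0.875000
step 6 [3y] swap r/2=1349/54680: DF=(1 − 1349/54680·(0.969000+0.936200+0.922600+0.900100+0.875000))/(1+1349/54680) = 8651/10000 ≈ 0.865100

1 1/2 969/1000
2 1 4681/5000
3 3/2 4613/5000
4 2 9001/10000
5 5/2 7/8
6 3 8651/10000
f(1.5y,2y) = ((4613/5000)/(9001/10000) − 1)/(1/2) = 450/9001 ≈ 4.9994%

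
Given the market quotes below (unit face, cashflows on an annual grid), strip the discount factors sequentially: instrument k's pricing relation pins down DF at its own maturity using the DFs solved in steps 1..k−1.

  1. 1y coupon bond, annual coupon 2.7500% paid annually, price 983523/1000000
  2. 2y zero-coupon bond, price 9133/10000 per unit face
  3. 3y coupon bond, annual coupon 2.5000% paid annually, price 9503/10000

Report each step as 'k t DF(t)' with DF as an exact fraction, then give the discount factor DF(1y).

1 1 2393/2500
2 2 9133/10000
3 3 1763/2000
DF(1y) = 2393/2500 ≈ 0.957200

step 1 [1y] bond c/1=11/400: DF=(983523/1000000 − 11/400·(0))/(1+11/400) = 2393/2500 ≈ 0.957200
step 2 [2y] zero: DF = P = 9133/10000 ≈ 0.913300
step 3 [3y] bond c/1=1/40: DF=(9503/10000 − 1/40·(0.957200+0.913300))/(1+1/40) = 1763/2000 ≈ 0.881500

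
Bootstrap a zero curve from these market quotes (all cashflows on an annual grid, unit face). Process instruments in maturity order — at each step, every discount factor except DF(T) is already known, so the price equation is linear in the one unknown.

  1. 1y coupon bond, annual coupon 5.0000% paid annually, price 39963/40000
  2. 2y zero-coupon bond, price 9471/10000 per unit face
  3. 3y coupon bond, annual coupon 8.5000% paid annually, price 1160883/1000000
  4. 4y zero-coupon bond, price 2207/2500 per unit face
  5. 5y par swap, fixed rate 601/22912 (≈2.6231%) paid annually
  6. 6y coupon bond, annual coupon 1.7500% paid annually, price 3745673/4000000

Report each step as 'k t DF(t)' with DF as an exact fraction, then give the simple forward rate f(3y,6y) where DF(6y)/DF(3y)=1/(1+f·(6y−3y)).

1 1 1903/2000
2 2 9471/10000
3 3 2303/2500
4 4 2207/2500
5 5 4399/5000
6 6 1683/2000
f(3y,6y) = ((2303/2500)/(1683/2000) − 1)/(3) = 797/25245 ≈ 3.1571%

step 1 [1y] bond c/1=1/20: DF=(39963/40000 − 1/20·(0))/(1+1/20) = 1903/2000 ≈ 0.951500
step 2 [2y] zero: DF = P = 9471/10000 ≈ 0.947100
step 3 [3y] bond c/1=17/200: DF=(1160883/1000000 − 17/200·(0.951500+0.947100))/(1+17/200) = 2303/2500 ≈ 0.921200
step 4 [4y] zero: DF = P = 2207/2500 ≈ 0.882800
step 5 [5y] swap r/1=601/22912: DF=(1 − 601/22912·(0.951500+0.947100+0.921200+0.882800))/(1+601/22912) = 4399/5000 ≈ 0.879800
step 6 [6y] bond c/1=7/400: DF=(3745673/4000000 − 7/400·(0.951500+0.947100+0.921200+0.882800+0.879800))/(1+7/400) = 1683/2000 ≈ 0.841500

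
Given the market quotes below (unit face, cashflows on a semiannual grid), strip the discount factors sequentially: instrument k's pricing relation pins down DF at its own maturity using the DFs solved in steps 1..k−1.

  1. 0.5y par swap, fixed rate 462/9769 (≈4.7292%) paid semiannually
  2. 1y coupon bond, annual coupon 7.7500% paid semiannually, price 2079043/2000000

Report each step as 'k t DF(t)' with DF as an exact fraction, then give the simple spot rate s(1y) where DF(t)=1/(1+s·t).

step 1 [0.5y] swap r/2=231/9769: DF=(1 − 231/9769·(0))/(1+231/9769) = 9769/10000 ≈ 0.976900
step 2 [1y] bond c/2=31/800: DF=(2079043/2000000 − 31/800·(0.976900))/(1+31/800) = 9643/10000 ≈ 0.964300

1 1/2 9769/10000
2 1 9643/10000
s(1y) = (1/(9643/10000) − 1)/(1) = 357/9643 ≈ 3.7022%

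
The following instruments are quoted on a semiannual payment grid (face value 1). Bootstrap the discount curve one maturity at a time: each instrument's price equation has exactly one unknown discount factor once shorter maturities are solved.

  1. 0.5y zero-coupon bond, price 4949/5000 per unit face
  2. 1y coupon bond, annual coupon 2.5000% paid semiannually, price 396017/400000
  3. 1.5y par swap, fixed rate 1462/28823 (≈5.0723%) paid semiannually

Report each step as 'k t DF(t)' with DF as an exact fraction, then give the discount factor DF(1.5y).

1 1/2 4949/5000
2 1 1207/1250
3 3/2 9269/10000
DF(1.5y) = 9269/10000 ≈ 0.926900

step 1 [0.5y] zero: DF = P = 4949/5000 ≈ 0.989800
step 2 [1y] bond c/2=1/80: DF=(396017/400000 − 1/80·(0.989800))/(1+1/80) = 1207/1250 ≈ 0.965600
step 3 [1.5y] swap r/2=731/28823: DF=(1 − 731/28823·(0.989800+0.965600))/(1+731/28823) = 9269/10000 ≈ 0.926900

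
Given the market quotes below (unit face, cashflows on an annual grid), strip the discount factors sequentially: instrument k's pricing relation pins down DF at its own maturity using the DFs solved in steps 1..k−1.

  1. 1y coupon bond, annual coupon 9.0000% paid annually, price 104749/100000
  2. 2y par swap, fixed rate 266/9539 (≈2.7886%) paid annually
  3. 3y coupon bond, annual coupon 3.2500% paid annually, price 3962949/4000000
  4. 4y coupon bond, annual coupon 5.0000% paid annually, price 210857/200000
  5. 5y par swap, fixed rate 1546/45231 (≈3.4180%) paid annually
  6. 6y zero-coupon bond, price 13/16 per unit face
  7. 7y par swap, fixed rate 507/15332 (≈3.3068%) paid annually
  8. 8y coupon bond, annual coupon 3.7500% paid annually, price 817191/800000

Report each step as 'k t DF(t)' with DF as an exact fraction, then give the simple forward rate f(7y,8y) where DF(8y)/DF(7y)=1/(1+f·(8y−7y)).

step 1 [1y] bond c/1=9/100: DF=(104749/100000 − 9/100·(0))/(1+9/100) = 961/1000 ≈ 0.961000
step 2 [2y] swap r/1=266/9539: DF=(1 − 266/9539·(0.961000))/(1+266/9539) = 2367/2500 ≈ 0.946800
step 3 [3y] bond c/1=13/400: DF=(3962949/4000000 − 13/400·(0.961000+0.946800))/(1+13/400) = 1799/2000 ≈ 0.899500
step 4 [4y] bond c/1=1/20: DF=(210857/200000 − 1/20·(0.961000+0.946800+0.899500))/(1+1/20) = 544/625 ≈ 0.870400
step 5 [5y] swap r/1=1546/45231: DF=(1 − 1546/45231·(0.961000+0.946800+0.899500+0.870400))/(1+1546/45231) = 4227/5000 ≈ 0.845400
step 6 [6y] zero: DF = P = 13/16 ≈ 0.812500
step 7 [7y] swap r/1=507/15332: DF=(1 − 507/15332·(0.961000+0.946800+0.899500+0.870400+0.845400+0.812500))/(1+507/15332) = 1993/2500 ≈ 0.797200
step 8 [8y] bond c/1=3/80: DF=(817191/800000 − 3/80·(0.961000+0.946800+0.899500+0.870400+0.845400+0.812500+0.797200))/(1+3/80) = 7629/10000 ≈ 0.762900

1 1 961/1000
2 2 2367/2500
3 3 1799/2000
4 4 544/625
5 5 4227/5000
6 6 13/16
7 7 1993/2500
8 8 7629/10000
f(7y,8y) = ((1993/2500)/(7629/10000) − 1)/(1) = 343/7629 ≈ 4.4960%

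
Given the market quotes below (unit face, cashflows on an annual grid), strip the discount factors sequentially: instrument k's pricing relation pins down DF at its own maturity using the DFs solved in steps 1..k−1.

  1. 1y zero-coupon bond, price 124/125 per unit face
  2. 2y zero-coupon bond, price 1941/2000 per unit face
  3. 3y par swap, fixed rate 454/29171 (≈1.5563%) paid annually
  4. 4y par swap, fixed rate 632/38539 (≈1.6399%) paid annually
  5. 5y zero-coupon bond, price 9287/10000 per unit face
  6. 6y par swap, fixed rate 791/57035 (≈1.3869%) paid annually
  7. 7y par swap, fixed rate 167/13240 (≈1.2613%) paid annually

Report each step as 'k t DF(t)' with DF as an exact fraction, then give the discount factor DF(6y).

step 1 [1y] zero: DF = P = 124/125 ≈ 0.992000
step 2 [2y] zero: DF = P = 1941/2000 ≈ 0.970500
step 3 [3y] swap r/1=454/29171: DF=(1 − 454/29171·(0.992000+0.970500))/(1+454/29171) = 4773/5000 ≈ 0.954600
step 4 [4y] swap r/1=632/38539: DF=(1 − 632/38539·(0.992000+0.970500+0.954600))/(1+632/38539) = 1171/1250 ≈ 0.936800
step 5 [5y] zero: DF = P = 9287/10000 ≈ 0.928700
step 6 [6y] swap r/1=791/57035: DF=(1 − 791/57035·(0.992000+0.970500+0.954600+0.936800+0.928700))/(1+791/57035) = 9209/10000 ≈ 0.920900
step 7 [7y] swap r/1=167/13240: DF=(1 − 167/13240·(0.992000+0.970500+0.954600+0.936800+0.928700+0.920900))/(1+167/13240) = 1833/2000 ≈ 0.916500

1 1 124/125
2 2 1941/2000
3 3 4773/5000
4 4 1171/1250
5 5 9287/10000
6 6 9209/10000
7 7 1833/2000
DF(6y) = 9209/10000 ≈ 0.920900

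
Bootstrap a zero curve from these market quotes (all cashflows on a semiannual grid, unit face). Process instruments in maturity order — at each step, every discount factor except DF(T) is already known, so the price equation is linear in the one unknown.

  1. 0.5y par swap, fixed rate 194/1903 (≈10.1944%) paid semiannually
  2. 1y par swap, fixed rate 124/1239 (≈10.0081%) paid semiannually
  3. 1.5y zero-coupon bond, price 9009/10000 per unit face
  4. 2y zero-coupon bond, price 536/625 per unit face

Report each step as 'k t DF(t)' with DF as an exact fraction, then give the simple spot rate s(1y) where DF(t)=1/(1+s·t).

step 1 [0.5y] swap r/2=97/1903: DF=(1 − 97/1903·(0))/(1+97/1903) = 1903/2000 ≈ 0.951500
step 2 [1y] swap r/2=62/1239: DF=(1 − 62/1239·(0.951500))/(1+62/1239) = 907/1000 ≈ 0.907000
step 3 [1.5y] zero: DF = P = 9009/10000 ≈ 0.900900
step 4 [2y] zero: DF = P = 536/625 ≈ 0.857600

1 1/2 1903/2000
2 1 907/1000
3 3/2 9009/10000
4 2 536/625
s(1y) = (1/(907/1000) − 1)/(1) = 93/907 ≈ 10.2536%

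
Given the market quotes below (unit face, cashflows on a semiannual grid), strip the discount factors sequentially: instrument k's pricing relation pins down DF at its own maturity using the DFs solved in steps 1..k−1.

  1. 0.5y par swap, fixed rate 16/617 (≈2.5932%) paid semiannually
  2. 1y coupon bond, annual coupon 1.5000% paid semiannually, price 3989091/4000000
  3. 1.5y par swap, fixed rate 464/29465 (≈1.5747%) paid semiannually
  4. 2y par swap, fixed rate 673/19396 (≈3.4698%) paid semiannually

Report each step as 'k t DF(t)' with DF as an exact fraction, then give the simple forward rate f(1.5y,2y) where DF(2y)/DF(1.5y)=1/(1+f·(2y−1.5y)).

step 1 [0.5y] swap r/2=8/617: DF=(1 − 8/617·(0))/(1+8/617) = 617/625 ≈ 0.987200
step 2 [1y] bond c/2=3/400: DF=(3989091/4000000 − 3/400·(0.987200))/(1+3/400) = 393/400 ≈ 0.982500
step 3 [1.5y] swap r/2=232/29465: DF=(1 − 232/29465·(0.987200+0.982500))/(1+232/29465) = 1221/1250 ≈ 0.976800
step 4 [2y] swap r/2=673/38792: DF=(1 − 673/38792·(0.987200+0.982500+0.976800))/(1+673/38792) = 9327/10000 ≈ 0.932700

1 1/2 617/625
2 1 393/400
3 3/2 1221/1250
4 2 9327/10000
f(1.5y,2y) = ((1221/1250)/(9327/10000) − 1)/(1/2) = 294/3109 ≈ 9.4564%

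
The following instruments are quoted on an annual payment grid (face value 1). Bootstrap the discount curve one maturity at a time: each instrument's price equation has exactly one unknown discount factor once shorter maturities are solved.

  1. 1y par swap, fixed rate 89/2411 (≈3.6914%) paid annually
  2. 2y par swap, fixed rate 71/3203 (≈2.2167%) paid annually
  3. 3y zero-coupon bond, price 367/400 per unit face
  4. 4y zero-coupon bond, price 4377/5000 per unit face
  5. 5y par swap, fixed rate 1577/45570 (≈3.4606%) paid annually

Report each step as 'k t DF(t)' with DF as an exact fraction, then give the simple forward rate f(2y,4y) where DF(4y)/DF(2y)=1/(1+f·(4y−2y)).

1 1 2411/2500
2 2 4787/5000
3 3 367/400
4 4 4377/5000
5 5 8423/10000
f(2y,4y) = ((4787/5000)/(4377/5000) − 1)/(2) = 205/4377 ≈ 4.6836%

step 1 [1y] swap r/1=89/2411: DF=(1 − 89/2411·(0))/(1+89/2411) = 2411/2500 ≈ 0.964400
step 2 [2y] swap r/1=71/3203: DF=(1 − 71/3203·(0.964400))/(1+71/3203) = 4787/5000 ≈ 0.957400
step 3 [3y] zero: DF = P = 367/400 ≈ 0.917500
step 4 [4y] zero: DF = P = 4377/5000 ≈ 0.875400
step 5 [5y] swap r/1=1577/45570: DF=(1 − 1577/45570·(0.964400+0.957400+0.917500+0.875400))/(1+1577/45570) = 8423/10000 ≈ 0.842300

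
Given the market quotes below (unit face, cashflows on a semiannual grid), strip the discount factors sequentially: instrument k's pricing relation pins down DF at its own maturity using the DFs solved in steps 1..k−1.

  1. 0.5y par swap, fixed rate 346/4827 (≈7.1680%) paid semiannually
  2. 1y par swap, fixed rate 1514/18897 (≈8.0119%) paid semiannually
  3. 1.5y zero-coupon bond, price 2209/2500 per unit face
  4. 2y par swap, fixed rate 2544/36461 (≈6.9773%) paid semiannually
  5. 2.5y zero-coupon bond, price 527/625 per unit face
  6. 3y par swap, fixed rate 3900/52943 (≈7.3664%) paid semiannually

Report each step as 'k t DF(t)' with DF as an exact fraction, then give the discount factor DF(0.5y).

1 1/2 4827/5000
2 1 9243/10000
3 3/2 2209/2500
4 2 1091/1250
5 5/2 527/625
6 3 161/200
DF(0.5y) = 4827/5000 ≈ 0.965400

step 1 [0.5y] swap r/2=173/4827: DF=(1 − 173/4827·(0))/(1+173/4827) = 4827/5000 ≈ 0.965400
step 2 [1y] swap r/2=757/18897: DF=(1 − 757/18897·(0.965400))/(1+757/18897) = 9243/10000 ≈ 0.924300
step 3 [1.5y] zero: DF = P = 2209/2500 ≈ 0.883600
step 4 [2y] swap r/2=1272/36461: DF=(1 − 1272/36461·(0.965400+0.924300+0.883600))/(1+1272/36461) = 1091/1250 ≈ 0.872800
step 5 [2.5y] zero: DF = P = 527/625 ≈ 0.843200
step 6 [3y] swap r/2=1950/52943: DF=(1 − 1950/52943·(0.965400+0.924300+0.883600+0.872800+0.843200))/(1+1950/52943) = 161/200 ≈ 0.805000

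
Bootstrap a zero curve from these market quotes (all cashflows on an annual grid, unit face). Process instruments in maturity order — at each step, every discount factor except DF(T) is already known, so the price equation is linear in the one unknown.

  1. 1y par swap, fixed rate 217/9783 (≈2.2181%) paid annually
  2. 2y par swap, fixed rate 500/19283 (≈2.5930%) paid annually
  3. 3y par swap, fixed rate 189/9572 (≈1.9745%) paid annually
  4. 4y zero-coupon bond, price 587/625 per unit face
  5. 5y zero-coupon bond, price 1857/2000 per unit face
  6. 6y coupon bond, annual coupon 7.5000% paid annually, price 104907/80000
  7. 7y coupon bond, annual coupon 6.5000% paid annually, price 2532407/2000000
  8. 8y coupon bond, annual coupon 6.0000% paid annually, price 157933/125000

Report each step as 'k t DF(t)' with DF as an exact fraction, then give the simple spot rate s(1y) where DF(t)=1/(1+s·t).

step 1 [1y] swap r/1=217/9783: DF=(1 − 217/9783·(0))/(1+217/9783) = 9783/10000 ≈ 0.978300
step 2 [2y] swap r/1=500/19283: DF=(1 − 500/19283·(0.978300))/(1+500/19283) = 19/20 ≈ 0.950000
step 3 [3y] swap r/1=189/9572: DF=(1 − 189/9572·(0.978300+0.950000))/(1+189/9572) = 9433/10000 ≈ 0.943300
step 4 [4y] zero: DF = P = 587/625 ≈ 0.939200
step 5 [5y] zero: DF = P = 1857/2000 ≈ 0.928500
step 6 [6y] bond c/1=3/40: DF=(104907/80000 − 3/40·(0.978300+0.950000+0.943300+0.939200+0.928500))/(1+3/40) = 2223/2500 ≈ 0.889200
step 7 [7y] bond c/1=13/200: DF=(2532407/2000000 − 13/200·(0.978300+0.950000+0.943300+0.939200+0.928500+0.889200))/(1+13/200) = 4227/5000 ≈ 0.845400
step 8 [8y] bond c/1=3/50: DF=(157933/125000 − 3/50·(0.978300+0.950000+0.943300+0.939200+0.928500+0.889200+0.845400))/(1+3/50) = 1651/2000 ≈ 0.825500

1 1 9783/10000
2 2 19/20
3 3 9433/10000
4 4 587/625
5 5 1857/2000
6 6 2223/2500
7 7 4227/5000
8 8 1651/2000
s(1y) = (1/(9783/10000) − 1)/(1) = 217/9783 ≈ 2.2181%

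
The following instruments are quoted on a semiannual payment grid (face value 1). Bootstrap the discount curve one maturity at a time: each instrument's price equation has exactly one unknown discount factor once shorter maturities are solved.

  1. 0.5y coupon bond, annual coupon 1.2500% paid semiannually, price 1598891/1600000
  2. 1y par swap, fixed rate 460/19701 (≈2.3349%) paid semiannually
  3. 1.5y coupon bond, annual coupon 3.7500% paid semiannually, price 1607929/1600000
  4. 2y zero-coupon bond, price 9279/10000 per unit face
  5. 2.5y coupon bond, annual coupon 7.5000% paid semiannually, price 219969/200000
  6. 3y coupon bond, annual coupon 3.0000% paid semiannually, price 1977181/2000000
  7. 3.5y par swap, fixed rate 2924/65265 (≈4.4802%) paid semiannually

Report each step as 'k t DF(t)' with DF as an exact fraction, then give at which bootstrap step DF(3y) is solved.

1 1/2 9931/10000
2 1 977/1000
3 3/2 4751/5000
4 2 9279/10000
5 5/2 921/1000
6 3 1807/2000
7 7/2 4269/5000
DF(3y) is solved at step 6

step 1 [0.5y] bond c/2=1/160: DF=(1598891/1600000 − 1/160·(0))/(1+1/160) = 9931/10000 ≈ 0.993100
step 2 [1y] swap r/2=230/19701: DF=(1 − 230/19701·(0.993100))/(1+230/19701) = 977/1000 ≈ 0.977000
step 3 [1.5y] bond c/2=3/160: DF=(1607929/1600000 − 3/160·(0.993100+0.977000))/(1+3/160) = 4751/5000 ≈ 0.950200
step 4 [2y] zero: DF = P = 9279/10000 ≈ 0.927900
step 5 [2.5y] bond c/2=3/80: DF=(219969/200000 − 3/80·(0.993100+0.977000+0.950200+0.927900))/(1+3/80) = 921/1000 ≈ 0.921000
step 6 [3y] bond c/2=3/200: DF=(1977181/2000000 − 3/200·(0.993100+0.977000+0.950200+0.927900+0.921000))/(1+3/200) = 1807/2000 ≈ 0.903500
step 7 [3.5y] swap r/2=1462/65265: DF=(1 − 1462/65265·(0.993100+0.977000+0.950200+0.927900+0.921000+0.903500))/(1+1462/65265) = 4269/5000 ≈ 0.853800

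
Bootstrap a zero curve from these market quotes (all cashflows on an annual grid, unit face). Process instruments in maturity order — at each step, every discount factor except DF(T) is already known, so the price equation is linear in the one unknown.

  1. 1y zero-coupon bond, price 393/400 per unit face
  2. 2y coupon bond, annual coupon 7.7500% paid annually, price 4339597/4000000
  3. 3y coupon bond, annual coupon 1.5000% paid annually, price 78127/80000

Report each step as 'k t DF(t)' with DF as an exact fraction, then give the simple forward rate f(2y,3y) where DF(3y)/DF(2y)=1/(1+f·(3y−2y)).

1 1 393/400
2 2 4681/5000
3 3 4669/5000
f(2y,3y) = ((4681/5000)/(4669/5000) − 1)/(1) = 12/4669 ≈ 0.2570%

step 1 [1y] zero: DF = P = 393/400 ≈ 0.982500
step 2 [2y] bond c/1=31/400: DF=(4339597/4000000 − 31/400·(0.982500))/(1+31/400) = 4681/5000 ≈ 0.936200
step 3 [3y] bond c/1=3/200: DF=(78127/80000 − 3/200·(0.982500+0.936200))/(1+3/200) = 4669/5000 ≈ 0.933800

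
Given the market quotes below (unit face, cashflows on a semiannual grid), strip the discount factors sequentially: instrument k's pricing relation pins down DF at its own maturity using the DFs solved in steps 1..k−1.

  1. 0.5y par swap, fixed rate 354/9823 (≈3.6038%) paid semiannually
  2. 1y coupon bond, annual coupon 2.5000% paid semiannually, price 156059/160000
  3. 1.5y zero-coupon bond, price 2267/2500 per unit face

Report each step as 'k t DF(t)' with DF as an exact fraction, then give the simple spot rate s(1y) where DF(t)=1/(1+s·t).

step 1 [0.5y] swap r/2=177/9823: DF=(1 − 177/9823·(0))/(1+177/9823) = 9823/10000 ≈ 0.982300
step 2 [1y] bond c/2=1/80: DF=(156059/160000 − 1/80·(0.982300))/(1+1/80) = 1189/1250 ≈ 0.951200
step 3 [1.5y] zero: DF = P = 2267/2500 ≈ 0.906800

1 1/2 9823/10000
2 1 1189/1250
3 3/2 2267/2500
s(1y) = (1/(1189/1250) − 1)/(1) = 61/1189 ≈ 5.1304%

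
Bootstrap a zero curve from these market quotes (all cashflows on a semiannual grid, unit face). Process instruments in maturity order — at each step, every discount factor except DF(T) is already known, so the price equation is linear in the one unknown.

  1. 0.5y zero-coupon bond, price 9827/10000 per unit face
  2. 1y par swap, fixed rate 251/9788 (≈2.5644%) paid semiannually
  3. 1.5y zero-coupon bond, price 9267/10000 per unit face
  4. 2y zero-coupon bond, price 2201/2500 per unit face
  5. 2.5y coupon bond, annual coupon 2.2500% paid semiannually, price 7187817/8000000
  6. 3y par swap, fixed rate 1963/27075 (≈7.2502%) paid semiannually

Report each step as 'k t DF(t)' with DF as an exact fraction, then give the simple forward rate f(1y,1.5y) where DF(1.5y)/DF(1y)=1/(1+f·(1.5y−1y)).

step 1 [0.5y] zero: DF = P = 9827/10000 ≈ 0.982700
step 2 [1y] swap r/2=251/19576: DF=(1 − 251/19576·(0.982700))/(1+251/19576) = 9749/10000 ≈ 0.974900
step 3 [1.5y] zero: DF = P = 9267/10000 ≈ 0.926700
step 4 [2y] zero: DF = P = 2201/2500 ≈ 0.880400
step 5 [2.5y] bond c/2=9/800: DF=(7187817/8000000 − 9/800·(0.982700+0.974900+0.926700+0.880400))/(1+9/800) = 4233/5000 ≈ 0.846600
step 6 [3y] swap r/2=1963/54150: DF=(1 − 1963/54150·(0.982700+0.974900+0.926700+0.880400+0.846600))/(1+1963/54150) = 8037/10000 ≈ 0.803700

1 1/2 9827/10000
2 1 9749/10000
3 3/2 9267/10000
4 2 2201/2500
5 5/2 4233/5000
6 3 8037/10000
f(1y,1.5y) = ((9749/10000)/(9267/10000) − 1)/(1/2) = 964/9267 ≈ 10.4025%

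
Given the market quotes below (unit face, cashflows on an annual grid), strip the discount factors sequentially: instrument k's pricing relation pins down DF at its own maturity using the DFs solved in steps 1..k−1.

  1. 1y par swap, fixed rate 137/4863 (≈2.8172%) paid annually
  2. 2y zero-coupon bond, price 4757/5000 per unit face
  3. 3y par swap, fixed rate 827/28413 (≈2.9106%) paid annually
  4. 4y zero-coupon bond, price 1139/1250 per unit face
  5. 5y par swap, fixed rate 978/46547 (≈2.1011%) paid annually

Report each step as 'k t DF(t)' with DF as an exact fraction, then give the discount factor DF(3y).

step 1 [1y] swap r/1=137/4863: DF=(1 − 137/4863·(0))/(1+137/4863) = 4863/5000 ≈ 0.972600
step 2 [2y] zero: DF = P = 4757/5000 ≈ 0.951400
step 3 [3y] swap r/1=827/28413: DF=(1 − 827/28413·(0.972600+0.951400))/(1+827/28413) = 9173/10000 ≈ 0.917300
step 4 [4y] zero: DF = P = 1139/1250 ≈ 0.911200
step 5 [5y] swap r/1=978/46547: DF=(1 − 978/46547·(0.972600+0.951400+0.917300+0.911200))/(1+978/46547) = 4511/5000 ≈ 0.902200

1 1 4863/5000
2 2 4757/5000
3 3 9173/10000
4 4 1139/1250
5 5 4511/5000
DF(3y) = 9173/10000 ≈ 0.917300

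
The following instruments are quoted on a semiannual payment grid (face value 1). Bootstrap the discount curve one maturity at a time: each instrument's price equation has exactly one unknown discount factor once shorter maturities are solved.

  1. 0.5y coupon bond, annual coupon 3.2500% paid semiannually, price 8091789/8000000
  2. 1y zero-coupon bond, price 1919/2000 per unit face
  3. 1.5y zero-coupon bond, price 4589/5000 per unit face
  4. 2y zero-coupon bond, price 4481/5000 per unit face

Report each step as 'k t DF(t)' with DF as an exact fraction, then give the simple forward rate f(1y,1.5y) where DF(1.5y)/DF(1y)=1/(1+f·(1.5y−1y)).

1 1/2 9953/10000
2 1 1919/2000
3 3/2 4589/5000
4 2 4481/5000
f(1y,1.5y) = ((1919/2000)/(4589/5000) − 1)/(1/2) = 417/4589 ≈ 9.0869%

step 1 [0.5y] bond c/2=13/800: DF=(8091789/8000000 − 13/800·(0))/(1+13/800) = 9953/10000 ≈ 0.995300
step 2 [1y] zero: DF = P = 1919/2000 ≈ 0.959500
step 3 [1.5y] zero: DF = P = 4589/5000 ≈ 0.917800
step 4 [2y] zero: DF = P = 4481/5000 ≈ 0.896200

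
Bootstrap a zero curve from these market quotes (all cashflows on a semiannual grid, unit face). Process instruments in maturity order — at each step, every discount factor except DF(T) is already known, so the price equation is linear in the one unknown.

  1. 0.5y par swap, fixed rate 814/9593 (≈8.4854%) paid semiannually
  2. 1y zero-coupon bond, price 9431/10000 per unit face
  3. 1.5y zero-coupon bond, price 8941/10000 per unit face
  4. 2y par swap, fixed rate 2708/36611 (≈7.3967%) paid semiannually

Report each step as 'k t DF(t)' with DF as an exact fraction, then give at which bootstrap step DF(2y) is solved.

step 1 [0.5y] swap r/2=407/9593: DF=(1 − 407/9593·(0))/(1+407/9593) = 9593/10000 ≈ 0.959300
step 2 [1y] zero: DF = P = 9431/10000 ≈ 0.943100
step 3 [1.5y] zero: DF = P = 8941/10000 ≈ 0.894100
step 4 [2y] swap r/2=1354/36611: DF=(1 − 1354/36611·(0.959300+0.943100+0.894100))/(1+1354/36611) = 4323/5000 ≈ 0.864600

1 1/2 9593/10000
2 1 9431/10000
3 3/2 8941/10000
4 2 4323/5000
DF(2y) is solved at step 4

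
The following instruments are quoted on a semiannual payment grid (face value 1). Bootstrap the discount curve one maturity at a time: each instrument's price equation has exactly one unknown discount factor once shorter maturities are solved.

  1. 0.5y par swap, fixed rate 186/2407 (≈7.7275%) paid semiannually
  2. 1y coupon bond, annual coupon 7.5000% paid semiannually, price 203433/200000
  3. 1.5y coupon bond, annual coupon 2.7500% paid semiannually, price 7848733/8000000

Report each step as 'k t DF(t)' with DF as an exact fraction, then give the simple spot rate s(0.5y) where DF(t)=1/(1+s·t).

step 1 [0.5y] swap r/2=93/2407: DF=(1 − 93/2407·(0))/(1+93/2407) = 2407/2500 ≈ 0.962800
step 2 [1y] bond c/2=3/80: DF=(203433/200000 − 3/80·(0.962800))/(1+3/80) = 591/625 ≈ 0.945600
step 3 [1.5y] bond c/2=11/800: DF=(7848733/8000000 − 11/800·(0.962800+0.945600))/(1+11/800) = 9419/10000 ≈ 0.941900

1 1/2 2407/2500
2 1 591/625
3 3/2 9419/10000
s(0.5y) = (1/(2407/2500) − 1)/(1/2) = 186/2407 ≈ 7.7275%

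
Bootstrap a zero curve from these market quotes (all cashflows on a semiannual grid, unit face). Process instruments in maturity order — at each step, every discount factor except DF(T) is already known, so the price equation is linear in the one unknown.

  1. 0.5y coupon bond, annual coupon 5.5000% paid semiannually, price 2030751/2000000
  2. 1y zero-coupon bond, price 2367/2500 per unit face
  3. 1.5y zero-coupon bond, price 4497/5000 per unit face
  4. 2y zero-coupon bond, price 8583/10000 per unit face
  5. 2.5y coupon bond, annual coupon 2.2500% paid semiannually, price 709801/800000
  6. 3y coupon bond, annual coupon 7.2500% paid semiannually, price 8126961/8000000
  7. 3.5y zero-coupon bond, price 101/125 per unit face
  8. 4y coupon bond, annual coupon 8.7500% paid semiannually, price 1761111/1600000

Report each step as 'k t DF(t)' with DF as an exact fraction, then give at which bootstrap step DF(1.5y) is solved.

1 1/2 4941/5000
2 1 2367/2500
3 3/2 4497/5000
4 2 8583/10000
5 5/2 8363/10000
6 3 8219/10000
7 7/2 101/125
8 4 1991/2500
DF(1.5y) is solved at step 3

step 1 [0.5y] bond c/2=11/400: DF=(2030751/2000000 − 11/400·(0))/(1+11/400) = 4941/5000 ≈ 0.988200
step 2 [1y] zero: DF = P = 2367/2500 ≈ 0.946800
step 3 [1.5y] zero: DF = P = 4497/5000 ≈ 0.899400
step 4 [2y] zero: DF = P = 8583/10000 ≈ 0.858300
step 5 [2.5y] bond c/2=9/800: DF=(709801/800000 − 9/800·(0.988200+0.946800+0.899400+0.858300))/(1+9/800) = 8363/10000 ≈ 0.836300
step 6 [3y] bond c/2=29/800: DF=(8126961/8000000 − 29/800·(0.988200+0.946800+0.899400+0.858300+0.836300))/(1+29/800) = 8219/10000 ≈ 0.821900
step 7 [3.5y] zero: DF = P = 101/125 ≈ 0.808000
step 8 [4y] bond c/2=7/160: DF=(1761111/1600000 − 7/160·(0.988200+0.946800+0.899400+0.858300+0.836300+0.821900+0.808000))/(1+7/160) = 1991/2500 ≈ 0.796400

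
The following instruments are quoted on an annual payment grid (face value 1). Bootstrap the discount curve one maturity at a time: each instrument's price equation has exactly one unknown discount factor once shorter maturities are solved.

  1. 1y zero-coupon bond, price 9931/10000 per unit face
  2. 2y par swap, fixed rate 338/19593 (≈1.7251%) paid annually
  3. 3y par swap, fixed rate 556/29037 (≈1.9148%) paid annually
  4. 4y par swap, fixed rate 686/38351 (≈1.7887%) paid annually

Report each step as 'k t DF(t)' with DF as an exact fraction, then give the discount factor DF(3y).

1 1 9931/10000
2 2 4831/5000
3 3 2361/2500
4 4 4657/5000
DF(3y) = 2361/2500 ≈ 0.944400

step 1 [1y] zero: DF = P = 9931/10000 ≈ 0.993100
step 2 [2y] swap r/1=338/19593: DF=(1 − 338/19593·(0.993100))/(1+338/19593) = 4831/5000 ≈ 0.966200
step 3 [3y] swap r/1=556/29037: DF=(1 − 556/29037·(0.993100+0.966200))/(1+556/29037) = 2361/2500 ≈ 0.944400
step 4 [4y] swap r/1=686/38351: DF=(1 − 686/38351·(0.993100+0.966200+0.944400))/(1+686/38351) = 4657/5000 ≈ 0.931400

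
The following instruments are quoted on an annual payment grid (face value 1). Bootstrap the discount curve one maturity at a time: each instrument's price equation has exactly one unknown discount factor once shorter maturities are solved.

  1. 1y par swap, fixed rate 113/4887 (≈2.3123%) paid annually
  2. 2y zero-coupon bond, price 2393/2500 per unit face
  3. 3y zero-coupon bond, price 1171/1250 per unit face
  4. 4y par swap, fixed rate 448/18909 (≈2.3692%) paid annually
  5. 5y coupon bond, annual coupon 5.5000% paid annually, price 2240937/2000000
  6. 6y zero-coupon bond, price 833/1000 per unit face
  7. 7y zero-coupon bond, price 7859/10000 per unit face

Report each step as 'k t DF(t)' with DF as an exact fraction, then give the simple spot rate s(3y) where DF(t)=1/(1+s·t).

step 1 [1y] swap r/1=113/4887: DF=(1 − 113/4887·(0))/(1+113/4887) = 4887/5000 ≈ 0.977400
step 2 [2y] zero: DF = P = 2393/2500 ≈ 0.957200
step 3 [3y] zero: DF = P = 1171/1250 ≈ 0.936800
step 4 [4y] swap r/1=448/18909: DF=(1 − 448/18909·(0.977400+0.957200+0.936800))/(1+448/18909) = 569/625 ≈ 0.910400
step 5 [5y] bond c/1=11/200: DF=(2240937/2000000 − 11/200·(0.977400+0.957200+0.936800+0.910400))/(1+11/200) = 8649/10000 ≈ 0.864900
step 6 [6y] zero: DF = P = 833/1000 ≈ 0.833000
step 7 [7y] zero: DF = P = 7859/10000 ≈ 0.785900

1 1 4887/5000
2 2 2393/2500
3 3 1171/1250
4 4 569/625
5 5 8649/10000
6 6 833/1000
7 7 7859/10000
s(3y) = (1/(1171/1250) − 1)/(3) = 79/3513 ≈ 2.2488%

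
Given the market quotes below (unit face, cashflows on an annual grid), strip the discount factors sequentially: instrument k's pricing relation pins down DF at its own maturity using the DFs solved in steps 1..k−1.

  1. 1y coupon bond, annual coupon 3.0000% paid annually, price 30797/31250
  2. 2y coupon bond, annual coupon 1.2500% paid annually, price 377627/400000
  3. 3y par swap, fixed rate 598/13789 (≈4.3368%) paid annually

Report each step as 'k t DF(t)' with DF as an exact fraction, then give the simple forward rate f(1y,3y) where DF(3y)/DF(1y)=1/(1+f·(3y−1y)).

1 1 598/625
2 2 4603/5000
3 3 2201/2500
f(1y,3y) = ((598/625)/(2201/2500) − 1)/(2) = 191/4402 ≈ 4.3389%

step 1 [1y] bond c/1=3/100: DF=(30797/31250 − 3/100·(0))/(1+3/100) = 598/625 ≈ 0.956800
step 2 [2y] bond c/1=1/80: DF=(377627/400000 − 1/80·(0.956800))/(1+1/80) = 4603/5000 ≈ 0.920600
step 3 [3y] swap r/1=598/13789: DF=(1 − 598/13789·(0.956800+0.920600))/(1+598/13789) = 2201/2500 ≈ 0.880400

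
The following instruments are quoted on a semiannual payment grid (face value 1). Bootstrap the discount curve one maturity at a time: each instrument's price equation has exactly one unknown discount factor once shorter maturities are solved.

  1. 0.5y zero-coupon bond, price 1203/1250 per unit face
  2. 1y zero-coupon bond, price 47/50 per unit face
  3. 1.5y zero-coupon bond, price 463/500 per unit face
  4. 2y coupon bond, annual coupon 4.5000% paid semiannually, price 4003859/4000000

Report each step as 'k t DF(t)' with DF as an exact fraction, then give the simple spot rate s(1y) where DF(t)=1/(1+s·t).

step 1 [0.5y] zero: DF = P = 1203/1250 ≈ 0.962400
step 2 [1y] zero: DF = P = 47/50 ≈ 0.940000
step 3 [1.5y] zero: DF = P = 463/500 ≈ 0.926000
step 4 [2y] bond c/2=9/400: DF=(4003859/4000000 − 9/400·(0.962400+0.940000+0.926000))/(1+9/400) = 9167/10000 ≈ 0.916700

1 1/2 1203/1250
2 1 47/50
3 3/2 463/500
4 2 9167/10000
s(1y) = (1/(47/50) − 1)/(1) = 3/47 ≈ 6.3830%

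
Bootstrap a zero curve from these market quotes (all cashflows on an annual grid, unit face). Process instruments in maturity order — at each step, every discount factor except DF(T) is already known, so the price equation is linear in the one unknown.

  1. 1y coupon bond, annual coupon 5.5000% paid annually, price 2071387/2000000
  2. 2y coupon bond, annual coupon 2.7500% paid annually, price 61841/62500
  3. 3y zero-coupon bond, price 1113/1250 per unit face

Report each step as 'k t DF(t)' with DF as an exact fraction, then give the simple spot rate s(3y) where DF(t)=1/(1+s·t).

1 1 9817/10000
2 2 9367/10000
3 3 1113/1250
s(3y) = (1/(1113/1250) − 1)/(3) = 137/3339 ≈ 4.1030%

step 1 [1y] bond c/1=11/200: DF=(2071387/2000000 − 11/200·(0))/(1+11/200) = 9817/10000 ≈ 0.981700
step 2 [2y] bond c/1=11/400: DF=(61841/62500 − 11/400·(0.981700))/(1+11/400) = 9367/10000 ≈ 0.936700
step 3 [3y] zero: DF = P = 1113/1250 ≈ 0.890400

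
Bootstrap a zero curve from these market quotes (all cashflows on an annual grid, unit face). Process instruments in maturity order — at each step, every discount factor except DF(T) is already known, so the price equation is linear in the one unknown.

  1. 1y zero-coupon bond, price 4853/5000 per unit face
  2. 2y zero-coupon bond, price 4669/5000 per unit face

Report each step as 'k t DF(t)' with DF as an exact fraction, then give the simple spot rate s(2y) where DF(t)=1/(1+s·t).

1 1 4853/5000
2 2 4669/5000
s(2y) = (1/(4669/5000) − 1)/(2) = 331/9338 ≈ 3.5447%

step 1 [1y] zero: DF = P = 4853/5000 ≈ 0.970600
step 2 [2y] zero: DF = P = 4669/5000 ≈ 0.933800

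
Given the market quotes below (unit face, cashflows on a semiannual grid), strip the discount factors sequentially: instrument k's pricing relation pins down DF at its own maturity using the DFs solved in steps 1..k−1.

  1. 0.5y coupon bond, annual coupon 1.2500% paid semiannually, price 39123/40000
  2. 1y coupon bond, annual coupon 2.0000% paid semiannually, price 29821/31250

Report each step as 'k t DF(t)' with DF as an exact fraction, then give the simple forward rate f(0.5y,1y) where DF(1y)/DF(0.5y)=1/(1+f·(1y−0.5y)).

1 1/2 243/250
2 1 1169/1250
f(0.5y,1y) = ((243/250)/(1169/1250) − 1)/(1/2) = 92/1169 ≈ 7.8700%

step 1 [0.5y] bond c/2=1/160: DF=(39123/40000 − 1/160·(0))/(1+1/160) = 243/250 ≈ 0.972000
step 2 [1y] bond c/2=1/100: DF=(29821/31250 − 1/100·(0.972000))/(1+1/100) = 1169/1250 ≈ 0.935200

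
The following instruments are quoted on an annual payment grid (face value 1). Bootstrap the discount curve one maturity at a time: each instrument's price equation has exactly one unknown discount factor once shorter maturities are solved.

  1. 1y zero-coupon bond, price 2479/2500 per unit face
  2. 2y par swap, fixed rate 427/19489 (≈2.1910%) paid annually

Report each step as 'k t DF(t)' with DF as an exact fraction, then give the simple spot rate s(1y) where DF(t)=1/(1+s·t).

1 1 2479/2500
2 2 9573/10000
s(1y) = (1/(2479/2500) − 1)/(1) = 21/2479 ≈ 0.8471%

step 1 [1y] zero: DF = P = 2479/2500 ≈ 0.991600
step 2 [2y] swap r/1=427/19489: DF=(1 − 427/19489·(0.991600))/(1+427/19489) = 9573/10000 ≈ 0.957300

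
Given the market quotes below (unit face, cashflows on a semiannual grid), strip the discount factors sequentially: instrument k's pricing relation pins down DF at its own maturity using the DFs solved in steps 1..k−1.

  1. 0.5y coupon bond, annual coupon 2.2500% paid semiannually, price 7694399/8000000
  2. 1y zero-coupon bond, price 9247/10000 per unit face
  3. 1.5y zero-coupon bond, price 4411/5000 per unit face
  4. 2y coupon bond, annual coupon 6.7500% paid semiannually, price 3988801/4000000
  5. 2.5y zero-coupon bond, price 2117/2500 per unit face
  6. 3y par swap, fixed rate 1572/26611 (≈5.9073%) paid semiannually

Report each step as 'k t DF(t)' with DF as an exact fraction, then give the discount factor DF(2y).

1 1/2 9511/10000
2 1 9247/10000
3 3/2 4411/5000
4 2 4373/5000
5 5/2 2117/2500
6 3 2107/2500
DF(2y) = 4373/5000 ≈ 0.874600

step 1 [0.5y] bond c/2=9/800: DF=(7694399/8000000 − 9/800·(0))/(1+9/800) = 9511/10000 ≈ 0.951100
step 2 [1y] zero: DF = P = 9247/10000 ≈ 0.924700
step 3 [1.5y] zero: DF = P = 4411/5000 ≈ 0.882200
step 4 [2y] bond c/2=27/800: DF=(3988801/4000000 − 27/800·(0.951100+0.924700+0.882200))/(1+27/800) = 4373/5000 ≈ 0.874600
step 5 [2.5y] zero: DF = P = 2117/2500 ≈ 0.846800
step 6 [3y] swap r/2=786/26611: DF=(1 − 786/26611·(0.951100+0.924700+0.882200+0.874600+0.846800))/(1+786/26611) = 2107/2500 ≈ 0.842800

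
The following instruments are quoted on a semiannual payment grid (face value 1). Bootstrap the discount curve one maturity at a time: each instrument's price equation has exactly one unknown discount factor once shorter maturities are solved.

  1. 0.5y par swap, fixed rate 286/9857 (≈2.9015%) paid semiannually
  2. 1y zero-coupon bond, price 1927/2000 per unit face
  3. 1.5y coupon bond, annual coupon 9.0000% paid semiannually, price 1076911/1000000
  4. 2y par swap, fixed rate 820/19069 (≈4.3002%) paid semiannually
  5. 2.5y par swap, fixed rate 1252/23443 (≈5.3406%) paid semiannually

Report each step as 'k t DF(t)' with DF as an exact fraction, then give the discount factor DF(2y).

step 1 [0.5y] swap r/2=143/9857: DF=(1 − 143/9857·(0))/(1+143/9857) = 9857/10000 ≈ 0.985700
step 2 [1y] zero: DF = P = 1927/2000 ≈ 0.963500
step 3 [1.5y] bond c/2=9/200: DF=(1076911/1000000 − 9/200·(0.985700+0.963500))/(1+9/200) = 4733/5000 ≈ 0.946600
step 4 [2y] swap r/2=410/19069: DF=(1 − 410/19069·(0.985700+0.963500+0.946600))/(1+410/19069) = 459/500 ≈ 0.918000
step 5 [2.5y] swap r/2=626/23443: DF=(1 − 626/23443·(0.985700+0.963500+0.946600+0.918000))/(1+626/23443) = 2187/2500 ≈ 0.874800

1 1/2 9857/10000
2 1 1927/2000
3 3/2 4733/5000
4 2 459/500
5 5/2 2187/2500
DF(2y) = 459/500 ≈ 0.918000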